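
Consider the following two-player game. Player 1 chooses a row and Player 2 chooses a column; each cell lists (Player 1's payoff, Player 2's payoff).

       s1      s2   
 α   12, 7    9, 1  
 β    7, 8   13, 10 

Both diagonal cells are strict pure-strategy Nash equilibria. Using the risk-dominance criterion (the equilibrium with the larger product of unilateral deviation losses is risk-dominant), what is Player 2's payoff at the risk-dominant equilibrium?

7

At (α, s1): Player 1 loses 12 − 7 = 5 by deviating; Player 2 loses 7 − 1 = 6. Product = 5·6 = 30.
At (β, s2): Player 1 loses 13 − 9 = 4 by deviating; Player 2 loses 10 − 8 = 2. Product = 4·2 = 8.
30 > 8, so (α, s1) is risk-dominant. Player 2's payoff there is 7.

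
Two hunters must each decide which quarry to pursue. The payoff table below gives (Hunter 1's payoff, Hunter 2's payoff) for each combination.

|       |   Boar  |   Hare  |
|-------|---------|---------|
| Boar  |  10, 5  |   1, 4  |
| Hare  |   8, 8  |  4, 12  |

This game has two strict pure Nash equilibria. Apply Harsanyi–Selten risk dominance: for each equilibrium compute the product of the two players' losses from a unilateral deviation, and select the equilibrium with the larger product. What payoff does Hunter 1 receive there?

At both Boar: Hunter 1 loses 10 − 8 = 2 by deviating; Hunter 2 loses 5 − 4 = 1. Product = 2·1 = 2.
At both Hare: Hunter 1 loses 4 − 1 = 3 by deviating; Hunter 2 loses 12 − 8 = 4. Product = 3·4 = 12.
12 > 2, so both Hare is risk-dominant. Hunter 1's payoff there is 4.

4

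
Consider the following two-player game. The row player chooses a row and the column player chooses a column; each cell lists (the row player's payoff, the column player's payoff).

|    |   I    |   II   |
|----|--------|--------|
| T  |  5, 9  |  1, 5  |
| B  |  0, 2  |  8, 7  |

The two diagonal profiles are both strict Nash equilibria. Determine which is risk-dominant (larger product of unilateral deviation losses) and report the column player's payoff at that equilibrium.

At (T, I): the row player loses 5 − 0 = 5 by deviating; the column player loses 9 − 5 = 4. Product = 5·4 = 20.
At (B, II): the row player loses 8 − 1 = 7 by deviating; the column player loses 7 − 2 = 5. Product = 7·5 = 35.
35 > 20, so (B, II) is risk-dominant. The column player's payoff there is 7.

7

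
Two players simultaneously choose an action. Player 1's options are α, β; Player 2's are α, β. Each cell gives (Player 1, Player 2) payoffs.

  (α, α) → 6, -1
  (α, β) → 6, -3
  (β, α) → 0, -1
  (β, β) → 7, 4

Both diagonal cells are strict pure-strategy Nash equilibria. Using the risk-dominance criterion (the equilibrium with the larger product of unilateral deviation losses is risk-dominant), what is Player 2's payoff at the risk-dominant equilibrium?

-1

At both α: Player 1 loses 6 − 0 = 6 by deviating; Player 2 loses -1 − (-3) = 2. Product = 6·2 = 12.
At both β: Player 1 loses 7 − 6 = 1 by deviating; Player 2 loses 4 − (-1) = 5. Product = 1·5 = 5.
12 > 5, so both α is risk-dominant. Player 2's payoff there is -1.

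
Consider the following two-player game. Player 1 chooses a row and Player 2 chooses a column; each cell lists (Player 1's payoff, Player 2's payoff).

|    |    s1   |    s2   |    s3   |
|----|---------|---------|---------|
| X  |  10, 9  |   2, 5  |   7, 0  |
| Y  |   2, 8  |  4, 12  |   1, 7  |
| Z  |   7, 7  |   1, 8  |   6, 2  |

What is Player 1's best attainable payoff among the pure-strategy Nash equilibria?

(X, s1) is a pure NE (Player 1: 10 ≥ 7; Player 2: 9 ≥ 5). Player 1 gets 10.
(Y, s2) is a pure NE (Player 1: 4 ≥ 2; Player 2: 12 ≥ 8). Player 1 gets 4.
Every other cell has a profitable deviation for at least one player. Highest of {10, 4} is 10.

10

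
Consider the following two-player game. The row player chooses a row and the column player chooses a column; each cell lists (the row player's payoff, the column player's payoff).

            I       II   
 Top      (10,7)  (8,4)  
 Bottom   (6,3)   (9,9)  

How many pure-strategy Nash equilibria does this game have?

(Top, I): the row player gets 10 (best alternative 6); the column player gets 7 (best alternative 4). Neither deviates — NE.
(Bottom, II): the row player gets 9 (best alternative 8); the column player gets 9 (best alternative 3). Neither deviates — NE.
(Bottom, I) is not a NE: the row player would switch to Top (10 > 6).
No other cell survives both best-response checks, so there are 2 pure NE.

2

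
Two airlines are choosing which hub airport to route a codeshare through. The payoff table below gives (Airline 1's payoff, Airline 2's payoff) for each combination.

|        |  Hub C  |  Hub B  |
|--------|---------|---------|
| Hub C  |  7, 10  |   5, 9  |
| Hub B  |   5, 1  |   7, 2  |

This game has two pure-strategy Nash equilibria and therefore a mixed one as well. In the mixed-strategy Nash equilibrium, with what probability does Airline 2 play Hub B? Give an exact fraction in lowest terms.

Airline 2's mix q on Hub C must make Airline 1 indifferent between Hub C and Hub B.
Airline 1's payoff from Hub C: 7q + 5(1−q). From Hub B: 5q + 7(1−q).
Set equal: 2q = 2(1−q) → q = 2/4 = 1/2.
Probability on Hub B is 1 − 1/2 = 1/2.

1/2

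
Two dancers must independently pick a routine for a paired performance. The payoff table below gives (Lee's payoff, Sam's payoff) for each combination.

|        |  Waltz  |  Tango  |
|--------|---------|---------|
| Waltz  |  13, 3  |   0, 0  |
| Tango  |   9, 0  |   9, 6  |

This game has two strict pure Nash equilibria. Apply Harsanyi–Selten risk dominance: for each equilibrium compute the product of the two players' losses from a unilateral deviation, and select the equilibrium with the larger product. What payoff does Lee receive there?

At both Waltz: Lee loses 13 − 9 = 4 by deviating; Sam loses 3 − 0 = 3. Product = 4·3 = 12.
At both Tango: Lee loses 9 − 0 = 9 by deviating; Sam loses 6 − 0 = 6. Product = 9·6 = 54.
54 > 12, so both Tango is risk-dominant. Lee's payoff there is 9.

9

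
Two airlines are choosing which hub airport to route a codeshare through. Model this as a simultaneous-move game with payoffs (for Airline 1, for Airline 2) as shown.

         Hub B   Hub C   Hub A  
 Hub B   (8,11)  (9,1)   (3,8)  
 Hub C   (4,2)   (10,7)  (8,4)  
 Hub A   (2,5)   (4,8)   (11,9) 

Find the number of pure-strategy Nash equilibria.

3

Both Hub B: Airline 1 gets 8 (best alternative 4); Airline 2 gets 11 (best alternative 8). Neither deviates — NE.
Both Hub C: Airline 1 gets 10 (best alternative 9); Airline 2 gets 7 (best alternative 4). Neither deviates — NE.
Both Hub A: Airline 1 gets 11 (best alternative 8); Airline 2 gets 9 (best alternative 8). Neither deviates — NE.
(Hub C, Hub A) is not a NE: Airline 1 would switch to Hub A (11 > 8).
No other cell survives both best-response checks, so there are 3 pure NE.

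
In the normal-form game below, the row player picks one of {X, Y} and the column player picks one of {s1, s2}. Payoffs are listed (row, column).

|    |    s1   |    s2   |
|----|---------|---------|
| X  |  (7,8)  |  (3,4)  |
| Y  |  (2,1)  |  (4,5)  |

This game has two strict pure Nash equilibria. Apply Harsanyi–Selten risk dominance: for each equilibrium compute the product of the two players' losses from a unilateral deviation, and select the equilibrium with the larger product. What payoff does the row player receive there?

At (X, s1): the row player loses 7 − 2 = 5 by deviating; the column player loses 8 − 4 = 4. Product = 5·4 = 20.
At (Y, s2): the row player loses 4 − 3 = 1 by deviating; the column player loses 5 − 1 = 4. Product = 1·4 = 4.
20 > 4, so (X, s1) is risk-dominant. The row player's payoff there is 7.

7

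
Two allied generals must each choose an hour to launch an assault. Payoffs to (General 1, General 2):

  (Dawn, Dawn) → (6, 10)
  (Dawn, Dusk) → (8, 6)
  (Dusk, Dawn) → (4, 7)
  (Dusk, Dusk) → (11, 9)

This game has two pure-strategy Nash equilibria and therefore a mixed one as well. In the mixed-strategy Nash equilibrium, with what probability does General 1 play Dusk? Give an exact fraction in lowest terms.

General 1's mix p on Dawn must make General 2 indifferent between Dawn and Dusk.
General 2's payoff from Dawn: 10p + 7(1−p). From Dusk: 6p + 9(1−p).
Set equal: 4p = 2(1−p) → p = 2/6 = 1/3.
Probability on Dusk is 1 − 1/3 = 2/3.

2/3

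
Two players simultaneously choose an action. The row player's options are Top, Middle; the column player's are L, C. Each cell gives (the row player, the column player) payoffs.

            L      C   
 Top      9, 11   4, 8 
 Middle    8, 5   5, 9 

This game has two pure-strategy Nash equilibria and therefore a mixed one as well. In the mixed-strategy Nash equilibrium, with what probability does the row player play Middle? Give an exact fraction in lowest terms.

The row player's mix p on Top must make the column player indifferent between L and C.
The column player's payoff from L: 11p + 5(1−p). From C: 8p + 9(1−p).
Set equal: 3p = 4(1−p) → p = 4/7.
Probability on Middle is 1 − 4/7 = 3/7.

3/7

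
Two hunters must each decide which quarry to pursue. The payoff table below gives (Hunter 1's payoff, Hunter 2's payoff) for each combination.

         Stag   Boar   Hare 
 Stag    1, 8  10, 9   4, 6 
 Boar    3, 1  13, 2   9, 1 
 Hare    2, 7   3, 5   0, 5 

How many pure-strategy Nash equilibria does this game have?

1

Both Boar: Hunter 1 gets 13 (best alternative 10); Hunter 2 gets 2 (best alternative 1). Neither deviates — NE.
Both Stag is not a NE: Hunter 1 would switch to Boar (3 > 1).
No other cell survives both best-response checks, so there is 1 pure NE.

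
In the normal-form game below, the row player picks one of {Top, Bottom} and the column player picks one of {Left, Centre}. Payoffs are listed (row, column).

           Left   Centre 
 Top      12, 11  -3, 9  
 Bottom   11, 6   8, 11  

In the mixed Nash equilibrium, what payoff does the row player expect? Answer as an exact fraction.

The column player mixes with probability q on Left, chosen so the row player is indifferent: 12q + (-3)(1−q) = 11q + 8(1−q) gives q = 11/12.
The row player's expected payoff (from either row, since indifferent) is 12·11/12 + (-3)·1/12 = 43/4.

43/4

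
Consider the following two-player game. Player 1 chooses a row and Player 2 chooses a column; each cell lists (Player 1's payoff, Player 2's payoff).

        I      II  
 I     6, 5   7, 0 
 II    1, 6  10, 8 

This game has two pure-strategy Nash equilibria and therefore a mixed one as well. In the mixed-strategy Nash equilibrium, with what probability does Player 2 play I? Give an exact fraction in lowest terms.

Player 2's mix q on I must make Player 1 indifferent between I and II.
Player 1's payoff from I: 6q + 7(1−q). From II: 1q + 10(1−q).
Set equal: 5q = 3(1−q) → q = 3/8.

3/8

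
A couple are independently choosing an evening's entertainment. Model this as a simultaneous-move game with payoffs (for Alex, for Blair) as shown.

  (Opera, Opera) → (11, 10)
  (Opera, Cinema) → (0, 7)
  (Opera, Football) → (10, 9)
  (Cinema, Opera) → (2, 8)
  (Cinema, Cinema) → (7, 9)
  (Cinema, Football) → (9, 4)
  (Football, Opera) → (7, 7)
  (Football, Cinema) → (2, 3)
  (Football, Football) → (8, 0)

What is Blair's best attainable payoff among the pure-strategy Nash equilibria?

10

Both Opera is a pure NE (Alex: 11 ≥ 7; Blair: 10 ≥ 9). Blair gets 10.
Both Cinema is a pure NE (Alex: 7 ≥ 2; Blair: 9 ≥ 8). Blair gets 9.
Every other cell has a profitable deviation for at least one player. Highest of {10, 9} is 10.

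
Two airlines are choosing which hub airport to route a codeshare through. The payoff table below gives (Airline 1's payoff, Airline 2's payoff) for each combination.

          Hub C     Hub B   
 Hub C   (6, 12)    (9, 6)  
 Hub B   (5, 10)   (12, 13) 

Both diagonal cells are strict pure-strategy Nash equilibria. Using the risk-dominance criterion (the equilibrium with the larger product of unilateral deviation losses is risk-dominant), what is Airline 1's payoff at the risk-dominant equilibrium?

At both Hub C: Airline 1 loses 6 − 5 = 1 by deviating; Airline 2 loses 12 − 6 = 6. Product = 1·6 = 6.
At both Hub B: Airline 1 loses 12 − 9 = 3 by deviating; Airline 2 loses 13 − 10 = 3. Product = 3·3 = 9.
9 > 6, so both Hub B is risk-dominant. Airline 1's payoff there is 12.

12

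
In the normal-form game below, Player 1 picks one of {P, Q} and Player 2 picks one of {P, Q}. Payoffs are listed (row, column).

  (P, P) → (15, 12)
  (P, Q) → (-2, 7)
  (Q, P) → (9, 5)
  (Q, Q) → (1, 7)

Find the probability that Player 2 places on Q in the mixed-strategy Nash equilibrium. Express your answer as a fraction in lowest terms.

Player 2's mix q on P must make Player 1 indifferent between P and Q.
Player 1's payoff from P: 15q + (-2)(1−q). From Q: 9q + 1(1−q).
Set equal: 6q = 3(1−q) → q = 3/9 = 1/3.
Probability on Q is 1 − 1/3 = 2/3.

2/3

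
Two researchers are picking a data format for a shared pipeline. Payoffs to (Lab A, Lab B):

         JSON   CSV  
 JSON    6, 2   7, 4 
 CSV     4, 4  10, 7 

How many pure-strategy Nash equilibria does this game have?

Both CSV: Lab A gets 10 (best alternative 7); Lab B gets 7 (best alternative 4). Neither deviates — NE.
Both JSON is not a NE: Lab B would switch to CSV (4 > 2).
No other cell survives both best-response checks, so there is 1 pure NE.

1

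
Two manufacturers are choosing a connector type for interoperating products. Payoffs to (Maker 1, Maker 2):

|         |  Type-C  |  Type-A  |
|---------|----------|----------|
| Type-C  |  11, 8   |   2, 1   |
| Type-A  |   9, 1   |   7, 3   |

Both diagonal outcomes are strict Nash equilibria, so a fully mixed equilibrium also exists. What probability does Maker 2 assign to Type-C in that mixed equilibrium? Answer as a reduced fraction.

5/7

Maker 2's mix q on Type-C must make Maker 1 indifferent between Type-C and Type-A.
Maker 1's payoff from Type-C: 11q + 2(1−q). From Type-A: 9q + 7(1−q).
Set equal: 2q = 5(1−q) → q = 5/7.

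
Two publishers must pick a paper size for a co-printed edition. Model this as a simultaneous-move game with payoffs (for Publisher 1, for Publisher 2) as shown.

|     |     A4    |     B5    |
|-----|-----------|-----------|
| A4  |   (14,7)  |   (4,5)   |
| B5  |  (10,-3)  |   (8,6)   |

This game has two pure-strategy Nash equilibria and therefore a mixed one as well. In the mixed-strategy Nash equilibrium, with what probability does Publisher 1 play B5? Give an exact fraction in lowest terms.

Publisher 1's mix p on A4 must make Publisher 2 indifferent between A4 and B5.
Publisher 2's payoff from A4: 7p + (-3)(1−p). From B5: 5p + 6(1−p).
Set equal: 2p = 9(1−p) → p = 9/11.
Probability on B5 is 1 − 9/11 = 2/11.

2/11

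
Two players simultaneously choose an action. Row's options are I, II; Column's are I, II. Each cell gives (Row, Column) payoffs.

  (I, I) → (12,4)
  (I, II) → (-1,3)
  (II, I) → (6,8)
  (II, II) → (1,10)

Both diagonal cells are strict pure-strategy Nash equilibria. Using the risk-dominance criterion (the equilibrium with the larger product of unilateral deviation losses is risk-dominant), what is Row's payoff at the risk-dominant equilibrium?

At both I: Row loses 12 − 6 = 6 by deviating; Column loses 4 − 3 = 1. Product = 6·1 = 6.
At both II: Row loses 1 − (-1) = 2 by deviating; Column loses 10 − 8 = 2. Product = 2·2 = 4.
6 > 4, so both I is risk-dominant. Row's payoff there is 12.

12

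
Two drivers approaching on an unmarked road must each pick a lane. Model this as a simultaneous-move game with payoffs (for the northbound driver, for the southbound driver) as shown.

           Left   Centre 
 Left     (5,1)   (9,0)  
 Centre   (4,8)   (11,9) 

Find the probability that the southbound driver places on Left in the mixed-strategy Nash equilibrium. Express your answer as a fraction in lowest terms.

2/3

The southbound driver's mix q on Left must make the northbound driver indifferent between Left and Centre.
The northbound driver's payoff from Left: 5q + 9(1−q). From Centre: 4q + 11(1−q).
Set equal: 1q = 2(1−q) → q = 2/3.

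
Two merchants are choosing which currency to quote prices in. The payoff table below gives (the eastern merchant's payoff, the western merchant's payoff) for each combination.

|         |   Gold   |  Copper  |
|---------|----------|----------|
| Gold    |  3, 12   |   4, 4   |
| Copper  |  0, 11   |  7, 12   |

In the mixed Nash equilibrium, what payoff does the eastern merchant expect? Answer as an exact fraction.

7/2

The western merchant mixes with probability q on Gold, chosen so the eastern merchant is indifferent: 3q + 4(1−q) = 0q + 7(1−q) gives q = 1/2.
The eastern merchant's expected payoff (from either row, since indifferent) is 3·1/2 + 4·1/2 = 7/2.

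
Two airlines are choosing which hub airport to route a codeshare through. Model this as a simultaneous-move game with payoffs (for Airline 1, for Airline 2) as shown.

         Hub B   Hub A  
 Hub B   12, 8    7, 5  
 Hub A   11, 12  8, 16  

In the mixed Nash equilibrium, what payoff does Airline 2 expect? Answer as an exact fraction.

68/7

Airline 1 mixes with probability p on Hub B, chosen so Airline 2 is indifferent: 8p + 12(1−p) = 5p + 16(1−p) gives p = 4/7.
Airline 2's expected payoff is 8·4/7 + 12·3/7 = 68/7.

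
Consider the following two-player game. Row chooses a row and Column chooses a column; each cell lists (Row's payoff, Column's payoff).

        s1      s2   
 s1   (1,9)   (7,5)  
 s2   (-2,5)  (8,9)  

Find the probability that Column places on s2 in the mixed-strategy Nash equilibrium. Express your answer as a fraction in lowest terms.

Column's mix q on s1 must make Row indifferent between s1 and s2.
Row's payoff from s1: 1q + 7(1−q). From s2: (-2)q + 8(1−q).
Set equal: 3q = 1(1−q) → q = 1/4.
Probability on s2 is 1 − 1/4 = 3/4.

3/4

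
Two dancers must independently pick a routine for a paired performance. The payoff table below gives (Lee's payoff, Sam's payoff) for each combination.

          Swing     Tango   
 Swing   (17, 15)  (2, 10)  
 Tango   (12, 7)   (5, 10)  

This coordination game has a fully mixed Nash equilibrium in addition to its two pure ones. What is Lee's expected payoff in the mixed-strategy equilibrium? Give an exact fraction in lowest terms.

Sam mixes with probability q on Swing, chosen so Lee is indifferent: 17q + 2(1−q) = 12q + 5(1−q) gives q = 3/8.
Lee's expected payoff (from either row, since indifferent) is 17·3/8 + 2·5/8 = 61/8.

61/8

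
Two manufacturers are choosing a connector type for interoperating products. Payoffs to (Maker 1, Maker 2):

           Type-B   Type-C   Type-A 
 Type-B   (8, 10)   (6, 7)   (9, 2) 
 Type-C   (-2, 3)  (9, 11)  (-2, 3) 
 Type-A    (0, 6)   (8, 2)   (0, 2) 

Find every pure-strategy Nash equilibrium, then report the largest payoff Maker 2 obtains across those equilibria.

11

Both Type-B is a pure NE (Maker 1: 8 ≥ 0; Maker 2: 10 ≥ 7). Maker 2 gets 10.
Both Type-C is a pure NE (Maker 1: 9 ≥ 8; Maker 2: 11 ≥ 3). Maker 2 gets 11.
Every other cell has a profitable deviation for at least one player. Highest of {10, 11} is 11.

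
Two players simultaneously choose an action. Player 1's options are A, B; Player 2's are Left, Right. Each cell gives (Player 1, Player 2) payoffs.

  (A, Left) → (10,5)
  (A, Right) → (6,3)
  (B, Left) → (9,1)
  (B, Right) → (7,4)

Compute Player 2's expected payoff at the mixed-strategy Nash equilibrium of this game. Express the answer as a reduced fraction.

Player 1 mixes with probability p on A, chosen so Player 2 is indifferent: 5p + 1(1−p) = 3p + 4(1−p) gives p = 3/5.
Player 2's expected payoff is 5·3/5 + 1·2/5 = 17/5.

17/5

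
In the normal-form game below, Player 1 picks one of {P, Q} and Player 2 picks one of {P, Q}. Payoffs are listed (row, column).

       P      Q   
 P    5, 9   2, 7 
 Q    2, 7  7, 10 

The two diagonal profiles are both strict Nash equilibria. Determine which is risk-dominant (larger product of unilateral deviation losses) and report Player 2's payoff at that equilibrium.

10

At both P: Player 1 loses 5 − 2 = 3 by deviating; Player 2 loses 9 − 7 = 2. Product = 3·2 = 6.
At both Q: Player 1 loses 7 − 2 = 5 by deviating; Player 2 loses 10 − 7 = 3. Product = 5·3 = 15.
15 > 6, so both Q is risk-dominant. Player 2's payoff there is 10.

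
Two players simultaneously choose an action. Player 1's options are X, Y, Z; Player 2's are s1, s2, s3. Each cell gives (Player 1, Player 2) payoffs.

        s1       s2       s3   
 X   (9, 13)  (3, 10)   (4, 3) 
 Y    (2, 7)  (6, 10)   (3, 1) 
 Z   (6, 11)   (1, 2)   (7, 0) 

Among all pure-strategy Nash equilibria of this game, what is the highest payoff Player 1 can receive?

(X, s1) is a pure NE (Player 1: 9 ≥ 6; Player 2: 13 ≥ 10). Player 1 gets 9.
(Y, s2) is a pure NE (Player 1: 6 ≥ 3; Player 2: 10 ≥ 7). Player 1 gets 6.
Every other cell has a profitable deviation for at least one player. Highest of {9, 6} is 9.

9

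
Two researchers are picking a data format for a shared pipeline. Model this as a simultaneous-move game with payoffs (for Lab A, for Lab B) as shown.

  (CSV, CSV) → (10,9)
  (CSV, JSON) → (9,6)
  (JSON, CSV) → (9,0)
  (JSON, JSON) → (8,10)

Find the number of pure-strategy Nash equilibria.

1

Both CSV: Lab A gets 10 (best alternative 9); Lab B gets 9 (best alternative 6). Neither deviates — NE.
Both JSON is not a NE: Lab A would switch to CSV (9 > 8).
No other cell survives both best-response checks, so there is 1 pure NE.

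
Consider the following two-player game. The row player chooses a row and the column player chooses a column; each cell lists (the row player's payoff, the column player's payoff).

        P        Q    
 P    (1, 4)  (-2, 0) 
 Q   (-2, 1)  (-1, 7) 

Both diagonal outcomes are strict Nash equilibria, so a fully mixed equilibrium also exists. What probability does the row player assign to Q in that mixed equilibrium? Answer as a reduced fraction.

2/5

The row player's mix p on P must make the column player indifferent between P and Q.
The column player's payoff from P: 4p + 1(1−p). From Q: 0p + 7(1−p).
Set equal: 4p = 6(1−p) → p = 6/10 = 3/5.
Probability on Q is 1 − 3/5 = 2/5.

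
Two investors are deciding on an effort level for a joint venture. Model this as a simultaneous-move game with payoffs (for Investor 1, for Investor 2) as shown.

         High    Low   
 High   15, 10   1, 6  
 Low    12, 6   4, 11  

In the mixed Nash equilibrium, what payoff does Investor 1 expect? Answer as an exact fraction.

Investor 2 mixes with probability q on High, chosen so Investor 1 is indifferent: 15q + 1(1−q) = 12q + 4(1−q) gives q = 1/2.
Investor 1's expected payoff (from either row, since indifferent) is 15·1/2 + 1·1/2 = 8.

8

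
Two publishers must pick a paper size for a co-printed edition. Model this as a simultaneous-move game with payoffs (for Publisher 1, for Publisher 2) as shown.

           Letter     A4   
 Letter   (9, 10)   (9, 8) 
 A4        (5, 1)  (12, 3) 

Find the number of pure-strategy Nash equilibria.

Both Letter: Publisher 1 gets 9 (best alternative 5); Publisher 2 gets 10 (best alternative 8). Neither deviates — NE.
Both A4: Publisher 1 gets 12 (best alternative 9); Publisher 2 gets 3 (best alternative 1). Neither deviates — NE.
(A4, Letter) is not a NE: Publisher 1 would switch to Letter (9 > 5).
No other cell survives both best-response checks, so there are 2 pure NE.

2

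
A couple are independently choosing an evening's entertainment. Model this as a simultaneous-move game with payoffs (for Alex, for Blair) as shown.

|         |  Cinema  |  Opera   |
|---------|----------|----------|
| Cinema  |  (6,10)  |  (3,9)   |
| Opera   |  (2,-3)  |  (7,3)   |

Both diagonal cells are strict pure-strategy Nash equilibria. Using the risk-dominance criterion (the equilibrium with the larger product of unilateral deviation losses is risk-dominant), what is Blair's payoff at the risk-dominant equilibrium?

3

At both Cinema: Alex loses 6 − 2 = 4 by deviating; Blair loses 10 − 9 = 1. Product = 4·1 = 4.
At both Opera: Alex loses 7 − 3 = 4 by deviating; Blair loses 3 − (-3) = 6. Product = 4·6 = 24.
24 > 4, so both Opera is risk-dominant. Blair's payoff there is 3.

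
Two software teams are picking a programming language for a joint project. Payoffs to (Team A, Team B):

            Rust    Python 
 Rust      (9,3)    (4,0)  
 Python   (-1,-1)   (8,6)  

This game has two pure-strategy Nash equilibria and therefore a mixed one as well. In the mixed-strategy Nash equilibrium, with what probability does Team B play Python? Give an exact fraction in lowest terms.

5/7

Team B's mix q on Rust must make Team A indifferent between Rust and Python.
Team A's payoff from Rust: 9q + 4(1−q). From Python: (-1)q + 8(1−q).
Set equal: 10q = 4(1−q) → q = 4/14 = 2/7.
Probability on Python is 1 − 2/7 = 5/7.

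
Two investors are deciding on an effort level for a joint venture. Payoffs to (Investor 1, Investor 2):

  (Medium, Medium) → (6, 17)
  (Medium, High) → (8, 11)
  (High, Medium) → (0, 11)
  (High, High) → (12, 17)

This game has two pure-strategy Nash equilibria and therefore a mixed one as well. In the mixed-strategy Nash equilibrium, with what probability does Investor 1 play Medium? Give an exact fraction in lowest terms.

Investor 1's mix p on Medium must make Investor 2 indifferent between Medium and High.
Investor 2's payoff from Medium: 17p + 11(1−p). From High: 11p + 17(1−p).
Set equal: 6p = 6(1−p) → p = 6/12 = 1/2.

1/2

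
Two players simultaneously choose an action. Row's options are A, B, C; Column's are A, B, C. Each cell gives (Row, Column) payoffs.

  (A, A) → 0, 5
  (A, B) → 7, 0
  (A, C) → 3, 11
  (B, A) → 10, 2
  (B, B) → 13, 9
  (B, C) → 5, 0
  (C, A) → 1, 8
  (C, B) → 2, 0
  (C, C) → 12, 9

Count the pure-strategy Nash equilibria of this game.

2

Both B: Row gets 13 (best alternative 7); Column gets 9 (best alternative 2). Neither deviates — NE.
Both C: Row gets 12 (best alternative 5); Column gets 9 (best alternative 8). Neither deviates — NE.
Both A is not a NE: Row would switch to B (10 > 0).
No other cell survives both best-response checks, so there are 2 pure NE.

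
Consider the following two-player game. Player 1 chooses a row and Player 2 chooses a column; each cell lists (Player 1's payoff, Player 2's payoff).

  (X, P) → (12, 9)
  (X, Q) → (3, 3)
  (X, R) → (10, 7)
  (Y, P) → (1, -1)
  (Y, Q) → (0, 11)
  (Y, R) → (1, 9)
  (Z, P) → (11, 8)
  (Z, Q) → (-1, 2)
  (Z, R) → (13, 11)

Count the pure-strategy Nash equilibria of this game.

(X, P): Player 1 gets 12 (best alternative 11); Player 2 gets 9 (best alternative 7). Neither deviates — NE.
(Z, R): Player 1 gets 13 (best alternative 10); Player 2 gets 11 (best alternative 8). Neither deviates — NE.
(Y, Q) is not a NE: Player 1 would switch to X (3 > 0).
No other cell survives both best-response checks, so there are 2 pure NE.

2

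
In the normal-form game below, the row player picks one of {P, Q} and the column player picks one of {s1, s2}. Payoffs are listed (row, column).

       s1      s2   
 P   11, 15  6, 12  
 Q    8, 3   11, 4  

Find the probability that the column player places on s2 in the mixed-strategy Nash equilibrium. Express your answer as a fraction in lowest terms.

3/8

The column player's mix q on s1 must make the row player indifferent between P and Q.
The row player's payoff from P: 11q + 6(1−q). From Q: 8q + 11(1−q).
Set equal: 3q = 5(1−q) → q = 5/8.
Probability on s2 is 1 − 5/8 = 3/8.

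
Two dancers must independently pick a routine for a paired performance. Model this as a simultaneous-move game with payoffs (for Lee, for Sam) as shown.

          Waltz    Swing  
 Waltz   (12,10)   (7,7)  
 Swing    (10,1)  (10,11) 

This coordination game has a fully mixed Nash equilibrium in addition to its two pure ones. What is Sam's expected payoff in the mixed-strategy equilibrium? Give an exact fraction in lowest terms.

Lee mixes with probability p on Waltz, chosen so Sam is indifferent: 10p + 1(1−p) = 7p + 11(1−p) gives p = 10/13.
Sam's expected payoff is 10·10/13 + 1·3/13 = 103/13.

103/13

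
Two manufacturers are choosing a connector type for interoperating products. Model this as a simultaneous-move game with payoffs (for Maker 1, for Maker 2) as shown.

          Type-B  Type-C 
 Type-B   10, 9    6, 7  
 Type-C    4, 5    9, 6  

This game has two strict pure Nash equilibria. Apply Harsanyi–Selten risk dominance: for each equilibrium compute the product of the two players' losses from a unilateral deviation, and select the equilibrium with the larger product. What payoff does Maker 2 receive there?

At both Type-B: Maker 1 loses 10 − 4 = 6 by deviating; Maker 2 loses 9 − 7 = 2. Product = 6·2 = 12.
At both Type-C: Maker 1 loses 9 − 6 = 3 by deviating; Maker 2 loses 6 − 5 = 1. Product = 3·1 = 3.
12 > 3, so both Type-B is risk-dominant. Maker 2's payoff there is 9.

9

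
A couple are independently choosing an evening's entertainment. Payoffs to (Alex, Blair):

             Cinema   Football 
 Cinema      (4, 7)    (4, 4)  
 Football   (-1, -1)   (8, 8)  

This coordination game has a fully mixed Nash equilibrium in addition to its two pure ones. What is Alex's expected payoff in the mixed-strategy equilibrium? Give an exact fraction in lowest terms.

Blair mixes with probability q on Cinema, chosen so Alex is indifferent: 4q + 4(1−q) = (-1)q + 8(1−q) gives q = 4/9.
Alex's expected payoff (from either row, since indifferent) is 4·4/9 + 4·5/9 = 4.

4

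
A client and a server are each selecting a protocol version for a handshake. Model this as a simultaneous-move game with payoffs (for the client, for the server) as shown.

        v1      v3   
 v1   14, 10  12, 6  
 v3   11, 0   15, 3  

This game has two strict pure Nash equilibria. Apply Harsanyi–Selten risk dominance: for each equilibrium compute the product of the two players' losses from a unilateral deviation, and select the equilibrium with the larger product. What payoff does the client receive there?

At both v1: the client loses 14 − 11 = 3 by deviating; the server loses 10 − 6 = 4. Product = 3·4 = 12.
At both v3: the client loses 15 − 12 = 3 by deviating; the server loses 3 − 0 = 3. Product = 3·3 = 9.
12 > 9, so both v1 is risk-dominant. The client's payoff there is 14.

14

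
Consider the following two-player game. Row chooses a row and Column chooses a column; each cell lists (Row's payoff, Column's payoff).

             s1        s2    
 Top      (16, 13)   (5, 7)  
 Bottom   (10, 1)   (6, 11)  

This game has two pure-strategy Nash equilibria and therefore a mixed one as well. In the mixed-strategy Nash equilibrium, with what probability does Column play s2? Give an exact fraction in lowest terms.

Column's mix q on s1 must make Row indifferent between Top and Bottom.
Row's payoff from Top: 16q + 5(1−q). From Bottom: 10q + 6(1−q).
Set equal: 6q = 1(1−q) → q = 1/7.
Probability on s2 is 1 − 1/7 = 6/7.

6/7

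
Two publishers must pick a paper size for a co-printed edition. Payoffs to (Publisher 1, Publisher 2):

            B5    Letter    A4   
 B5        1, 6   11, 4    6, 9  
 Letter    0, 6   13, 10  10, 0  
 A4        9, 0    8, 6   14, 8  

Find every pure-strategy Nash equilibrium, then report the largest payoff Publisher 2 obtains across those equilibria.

10

Both Letter is a pure NE (Publisher 1: 13 ≥ 11; Publisher 2: 10 ≥ 6). Publisher 2 gets 10.
Both A4 is a pure NE (Publisher 1: 14 ≥ 10; Publisher 2: 8 ≥ 6). Publisher 2 gets 8.
Every other cell has a profitable deviation for at least one player. Highest of {10, 8} is 10.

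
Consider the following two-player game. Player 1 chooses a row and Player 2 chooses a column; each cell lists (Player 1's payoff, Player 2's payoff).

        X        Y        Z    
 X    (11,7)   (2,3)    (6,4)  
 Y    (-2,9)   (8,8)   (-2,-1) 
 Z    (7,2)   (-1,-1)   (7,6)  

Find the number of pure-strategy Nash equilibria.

Both X: Player 1 gets 11 (best alternative 7); Player 2 gets 7 (best alternative 4). Neither deviates — NE.
Both Z: Player 1 gets 7 (best alternative 6); Player 2 gets 6 (best alternative 2). Neither deviates — NE.
Both Y is not a NE: Player 2 would switch to X (9 > 8).
No other cell survives both best-response checks, so there are 2 pure NE.

2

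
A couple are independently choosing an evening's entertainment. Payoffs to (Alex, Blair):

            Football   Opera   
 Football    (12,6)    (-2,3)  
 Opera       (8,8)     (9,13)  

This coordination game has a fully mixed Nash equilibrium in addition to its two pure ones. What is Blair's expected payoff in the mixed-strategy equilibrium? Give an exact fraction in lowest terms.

Alex mixes with probability p on Football, chosen so Blair is indifferent: 6p + 8(1−p) = 3p + 13(1−p) gives p = 5/8.
Blair's expected payoff is 6·5/8 + 8·3/8 = 27/4.

27/4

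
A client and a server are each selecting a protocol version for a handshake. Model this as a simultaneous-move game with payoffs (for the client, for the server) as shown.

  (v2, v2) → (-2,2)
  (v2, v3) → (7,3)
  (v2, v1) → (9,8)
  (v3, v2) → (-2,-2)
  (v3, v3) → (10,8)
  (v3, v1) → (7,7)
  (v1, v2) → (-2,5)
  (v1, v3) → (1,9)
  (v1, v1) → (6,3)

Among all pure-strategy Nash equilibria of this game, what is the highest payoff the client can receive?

10

(v2, v1) is a pure NE (the client: 9 ≥ 7; the server: 8 ≥ 3). The client gets 9.
Both v3 is a pure NE (the client: 10 ≥ 7; the server: 8 ≥ 7). The client gets 10.
Every other cell has a profitable deviation for at least one player. Highest of {9, 10} is 10.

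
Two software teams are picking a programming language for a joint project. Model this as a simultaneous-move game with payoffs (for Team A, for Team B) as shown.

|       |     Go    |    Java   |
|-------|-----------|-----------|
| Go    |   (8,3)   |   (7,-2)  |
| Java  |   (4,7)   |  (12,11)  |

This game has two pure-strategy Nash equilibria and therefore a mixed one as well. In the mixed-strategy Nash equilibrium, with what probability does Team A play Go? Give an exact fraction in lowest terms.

Team A's mix p on Go must make Team B indifferent between Go and Java.
Team B's payoff from Go: 3p + 7(1−p). From Java: (-2)p + 11(1−p).
Set equal: 5p = 4(1−p) → p = 4/9.

4/9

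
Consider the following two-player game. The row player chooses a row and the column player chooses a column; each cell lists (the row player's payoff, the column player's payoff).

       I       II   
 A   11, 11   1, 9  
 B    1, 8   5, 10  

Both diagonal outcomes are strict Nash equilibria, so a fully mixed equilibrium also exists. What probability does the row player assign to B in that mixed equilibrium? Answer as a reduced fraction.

1/2

The row player's mix p on A must make the column player indifferent between I and II.
The column player's payoff from I: 11p + 8(1−p). From II: 9p + 10(1−p).
Set equal: 2p = 2(1−p) → p = 2/4 = 1/2.
Probability on B is 1 − 1/2 = 1/2.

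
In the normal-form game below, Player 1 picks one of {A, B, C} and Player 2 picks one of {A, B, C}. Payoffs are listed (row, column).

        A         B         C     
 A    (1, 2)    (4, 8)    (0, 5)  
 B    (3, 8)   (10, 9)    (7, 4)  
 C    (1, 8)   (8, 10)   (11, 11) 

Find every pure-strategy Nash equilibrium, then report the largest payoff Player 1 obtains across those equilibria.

11

Both B is a pure NE (Player 1: 10 ≥ 8; Player 2: 9 ≥ 8). Player 1 gets 10.
Both C is a pure NE (Player 1: 11 ≥ 7; Player 2: 11 ≥ 10). Player 1 gets 11.
Every other cell has a profitable deviation for at least one player. Highest of {10, 11} is 11.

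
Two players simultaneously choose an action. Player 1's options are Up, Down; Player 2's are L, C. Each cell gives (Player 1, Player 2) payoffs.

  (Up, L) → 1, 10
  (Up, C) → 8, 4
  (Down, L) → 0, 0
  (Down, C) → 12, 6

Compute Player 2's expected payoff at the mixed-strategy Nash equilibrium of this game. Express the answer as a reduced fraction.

Player 1 mixes with probability p on Up, chosen so Player 2 is indifferent: 10p + 0(1−p) = 4p + 6(1−p) gives p = 1/2.
Player 2's expected payoff is 10·1/2 + 0·1/2 = 5.

5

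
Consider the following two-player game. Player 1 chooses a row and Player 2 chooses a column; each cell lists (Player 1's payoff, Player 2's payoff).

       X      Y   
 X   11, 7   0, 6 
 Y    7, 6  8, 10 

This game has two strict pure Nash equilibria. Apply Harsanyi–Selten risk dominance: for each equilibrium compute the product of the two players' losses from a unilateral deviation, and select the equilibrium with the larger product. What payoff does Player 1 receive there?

At both X: Player 1 loses 11 − 7 = 4 by deviating; Player 2 loses 7 − 6 = 1. Product = 4·1 = 4.
At both Y: Player 1 loses 8 − 0 = 8 by deviating; Player 2 loses 10 − 6 = 4. Product = 8·4 = 32.
32 > 4, so both Y is risk-dominant. Player 1's payoff there is 8.

8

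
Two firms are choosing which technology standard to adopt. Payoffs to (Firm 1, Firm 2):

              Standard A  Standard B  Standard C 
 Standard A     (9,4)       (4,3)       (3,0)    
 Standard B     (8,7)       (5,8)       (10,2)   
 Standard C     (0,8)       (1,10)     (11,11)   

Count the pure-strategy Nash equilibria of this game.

Both Standard A: Firm 1 gets 9 (best alternative 8); Firm 2 gets 4 (best alternative 3). Neither deviates — NE.
Both Standard B: Firm 1 gets 5 (best alternative 4); Firm 2 gets 8 (best alternative 7). Neither deviates — NE.
Both Standard C: Firm 1 gets 11 (best alternative 10); Firm 2 gets 11 (best alternative 10). Neither deviates — NE.
(Standard A, Standard C) is not a NE: Firm 1 would switch to Standard C (11 > 3).
No other cell survives both best-response checks, so there are 3 pure NE.

3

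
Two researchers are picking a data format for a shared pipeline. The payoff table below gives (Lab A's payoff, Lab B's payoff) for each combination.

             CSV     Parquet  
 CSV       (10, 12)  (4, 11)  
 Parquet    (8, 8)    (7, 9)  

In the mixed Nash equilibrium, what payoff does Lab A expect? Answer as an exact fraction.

38/5

Lab B mixes with probability q on CSV, chosen so Lab A is indifferent: 10q + 4(1−q) = 8q + 7(1−q) gives q = 3/5.
Lab A's expected payoff (from either row, since indifferent) is 10·3/5 + 4·2/5 = 38/5.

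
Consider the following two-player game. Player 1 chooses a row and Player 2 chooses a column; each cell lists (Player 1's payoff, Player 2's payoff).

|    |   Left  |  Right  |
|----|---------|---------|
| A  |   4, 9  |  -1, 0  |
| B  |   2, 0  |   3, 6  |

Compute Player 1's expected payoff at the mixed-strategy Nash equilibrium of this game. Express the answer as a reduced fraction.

7/3

Player 2 mixes with probability q on Left, chosen so Player 1 is indifferent: 4q + (-1)(1−q) = 2q + 3(1−q) gives q = 2/3.
Player 1's expected payoff (from either row, since indifferent) is 4·2/3 + (-1)·1/3 = 7/3.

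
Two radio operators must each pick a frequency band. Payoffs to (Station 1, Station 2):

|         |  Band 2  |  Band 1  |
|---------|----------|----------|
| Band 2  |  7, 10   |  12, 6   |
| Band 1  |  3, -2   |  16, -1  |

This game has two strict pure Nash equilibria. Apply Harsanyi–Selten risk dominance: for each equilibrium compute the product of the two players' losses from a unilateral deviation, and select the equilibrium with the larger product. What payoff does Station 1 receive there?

At both Band 2: Station 1 loses 7 − 3 = 4 by deviating; Station 2 loses 10 − 6 = 4. Product = 4·4 = 16.
At both Band 1: Station 1 loses 16 − 12 = 4 by deviating; Station 2 loses -1 − (-2) = 1. Product = 4·1 = 4.
16 > 4, so both Band 2 is risk-dominant. Station 1's payoff there is 7.

7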